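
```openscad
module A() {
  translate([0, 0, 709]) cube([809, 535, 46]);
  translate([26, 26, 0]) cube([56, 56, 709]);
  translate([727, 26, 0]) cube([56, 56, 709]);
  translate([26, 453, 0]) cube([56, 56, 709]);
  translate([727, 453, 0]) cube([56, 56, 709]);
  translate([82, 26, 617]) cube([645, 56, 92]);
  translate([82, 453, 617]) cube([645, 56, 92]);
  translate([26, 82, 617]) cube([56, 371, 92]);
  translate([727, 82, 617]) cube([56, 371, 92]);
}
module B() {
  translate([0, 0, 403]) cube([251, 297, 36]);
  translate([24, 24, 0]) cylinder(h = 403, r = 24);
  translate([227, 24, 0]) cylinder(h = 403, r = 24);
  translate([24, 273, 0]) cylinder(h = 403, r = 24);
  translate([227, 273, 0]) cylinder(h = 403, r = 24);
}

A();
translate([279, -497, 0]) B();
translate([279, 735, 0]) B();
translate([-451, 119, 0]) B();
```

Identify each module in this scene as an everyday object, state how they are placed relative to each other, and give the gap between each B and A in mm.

Each stool's nearest face is 200 mm from the table's bounding box.

A is a table. B is a stool. Three stools sit around the table at the −y, +y, −x sides. The gap between each stool and the table is 200 mm.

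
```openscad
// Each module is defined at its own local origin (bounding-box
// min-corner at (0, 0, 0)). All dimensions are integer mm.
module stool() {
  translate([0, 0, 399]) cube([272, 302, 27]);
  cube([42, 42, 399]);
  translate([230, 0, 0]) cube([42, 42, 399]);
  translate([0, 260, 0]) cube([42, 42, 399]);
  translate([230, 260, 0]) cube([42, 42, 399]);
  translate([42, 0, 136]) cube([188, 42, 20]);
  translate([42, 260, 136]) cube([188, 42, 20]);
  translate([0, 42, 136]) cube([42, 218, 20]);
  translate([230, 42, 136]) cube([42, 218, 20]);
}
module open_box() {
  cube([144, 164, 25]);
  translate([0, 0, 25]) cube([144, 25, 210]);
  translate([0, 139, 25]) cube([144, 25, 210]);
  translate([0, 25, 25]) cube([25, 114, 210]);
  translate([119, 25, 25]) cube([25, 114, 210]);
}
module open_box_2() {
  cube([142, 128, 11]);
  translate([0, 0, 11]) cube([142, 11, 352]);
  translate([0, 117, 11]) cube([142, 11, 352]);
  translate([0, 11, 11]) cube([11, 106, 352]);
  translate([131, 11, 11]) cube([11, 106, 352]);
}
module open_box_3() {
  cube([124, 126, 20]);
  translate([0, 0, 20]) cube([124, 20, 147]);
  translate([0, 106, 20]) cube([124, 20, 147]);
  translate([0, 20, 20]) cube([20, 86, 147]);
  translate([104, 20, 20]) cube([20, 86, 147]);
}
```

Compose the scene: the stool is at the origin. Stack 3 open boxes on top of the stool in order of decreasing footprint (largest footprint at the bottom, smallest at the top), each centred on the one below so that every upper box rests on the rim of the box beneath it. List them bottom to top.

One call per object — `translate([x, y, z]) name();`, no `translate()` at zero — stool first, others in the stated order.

stool();
translate([64, 69, 426]) open_box();
translate([65, 87, 661]) open_box_2();
translate([74, 88, 1024]) open_box_3();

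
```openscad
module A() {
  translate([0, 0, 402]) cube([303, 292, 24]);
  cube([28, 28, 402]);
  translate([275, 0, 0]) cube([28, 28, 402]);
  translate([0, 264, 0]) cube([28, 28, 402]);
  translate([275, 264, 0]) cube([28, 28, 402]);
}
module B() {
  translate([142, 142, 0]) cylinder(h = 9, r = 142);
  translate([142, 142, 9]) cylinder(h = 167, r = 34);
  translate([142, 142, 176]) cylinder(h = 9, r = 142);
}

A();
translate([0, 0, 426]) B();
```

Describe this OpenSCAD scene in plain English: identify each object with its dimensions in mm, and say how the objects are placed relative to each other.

A is a four-legged stool. The seat is 303×292 mm, 24 mm thick, top at z = 426 mm. It stands on four square legs, each 28×28 mm in cross-section, from z = 0 to the seat underside, each flush with a corner of the seat.

B is a spool: two coaxial disc flanges of radius 142 mm and thickness 9 mm, joined by a core cylinder of radius 34 mm and height 167 mm. The lower flange rests on z = 0 and the three cylinders share a vertical axis.

The spool is on top of the stool.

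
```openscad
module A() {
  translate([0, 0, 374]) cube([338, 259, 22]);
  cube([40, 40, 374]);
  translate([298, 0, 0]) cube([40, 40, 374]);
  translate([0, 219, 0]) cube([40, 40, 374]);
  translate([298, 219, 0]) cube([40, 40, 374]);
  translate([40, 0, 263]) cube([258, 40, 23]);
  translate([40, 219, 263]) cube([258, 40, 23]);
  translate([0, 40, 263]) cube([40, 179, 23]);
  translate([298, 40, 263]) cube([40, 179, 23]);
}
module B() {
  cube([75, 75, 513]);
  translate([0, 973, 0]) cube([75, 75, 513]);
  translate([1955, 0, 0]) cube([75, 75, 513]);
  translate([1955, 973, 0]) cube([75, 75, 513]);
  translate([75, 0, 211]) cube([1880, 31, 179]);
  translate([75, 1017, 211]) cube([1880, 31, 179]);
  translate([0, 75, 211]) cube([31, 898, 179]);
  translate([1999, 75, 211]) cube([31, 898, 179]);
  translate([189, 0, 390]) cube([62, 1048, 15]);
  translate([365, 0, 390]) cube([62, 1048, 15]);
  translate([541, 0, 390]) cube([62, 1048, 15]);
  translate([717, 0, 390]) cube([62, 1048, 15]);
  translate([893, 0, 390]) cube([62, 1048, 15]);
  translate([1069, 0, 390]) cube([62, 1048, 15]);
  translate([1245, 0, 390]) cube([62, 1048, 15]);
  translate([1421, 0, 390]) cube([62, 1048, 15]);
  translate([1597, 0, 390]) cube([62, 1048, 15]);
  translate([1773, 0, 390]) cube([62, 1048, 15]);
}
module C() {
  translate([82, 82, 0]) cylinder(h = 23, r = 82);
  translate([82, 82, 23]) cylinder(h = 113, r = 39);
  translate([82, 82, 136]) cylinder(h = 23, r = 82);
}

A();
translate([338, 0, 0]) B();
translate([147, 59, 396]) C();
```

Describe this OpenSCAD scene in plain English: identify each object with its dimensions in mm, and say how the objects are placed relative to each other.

A is a four-legged stool. The seat is 338×259 mm, 22 mm thick, top at z = 396 mm. It stands on four square legs, each 40×40 mm in cross-section, from z = 0 to the seat underside, each flush with a corner of the seat. Four stretchers, 40 mm wide and 23 mm tall, connect adjacent legs with their undersides at z = 263 mm, each running between the inner faces of the legs it joins and aligned with the legs' outer faces on the other axis.

B is a bed frame 2030 mm long (x) by 1048 mm wide (y). Four 75×75 mm corner posts, 513 mm tall, at the corners of the footprint. Four rails of 31 mm thickness and 179 mm height run between adjacent posts with their undersides at z = 211 mm, their outer faces flush with the outside of the frame (the two x-running rails run between the posts' inner faces; the two y-running rails run between the posts' inner faces). 10 slats, each 62 mm wide (x) and 15 mm thick, lie across the top of the two x-running rails, running the full 1048 mm width of the frame in y; the slats are evenly spaced along x between the inner faces of the end posts with equal gaps (rounded down to the nearest mm) at the −x end and between each pair — any rounding remainder accumulates at the +x end.

C is a spool: two coaxial disc flanges of radius 82 mm and thickness 23 mm, joined by a core cylinder of radius 39 mm and height 113 mm. The lower flange rests on z = 0 and the three cylinders share a vertical axis.

The bed frame is against the stool's +x side, with their −y faces flush. The spool is on top of the stool.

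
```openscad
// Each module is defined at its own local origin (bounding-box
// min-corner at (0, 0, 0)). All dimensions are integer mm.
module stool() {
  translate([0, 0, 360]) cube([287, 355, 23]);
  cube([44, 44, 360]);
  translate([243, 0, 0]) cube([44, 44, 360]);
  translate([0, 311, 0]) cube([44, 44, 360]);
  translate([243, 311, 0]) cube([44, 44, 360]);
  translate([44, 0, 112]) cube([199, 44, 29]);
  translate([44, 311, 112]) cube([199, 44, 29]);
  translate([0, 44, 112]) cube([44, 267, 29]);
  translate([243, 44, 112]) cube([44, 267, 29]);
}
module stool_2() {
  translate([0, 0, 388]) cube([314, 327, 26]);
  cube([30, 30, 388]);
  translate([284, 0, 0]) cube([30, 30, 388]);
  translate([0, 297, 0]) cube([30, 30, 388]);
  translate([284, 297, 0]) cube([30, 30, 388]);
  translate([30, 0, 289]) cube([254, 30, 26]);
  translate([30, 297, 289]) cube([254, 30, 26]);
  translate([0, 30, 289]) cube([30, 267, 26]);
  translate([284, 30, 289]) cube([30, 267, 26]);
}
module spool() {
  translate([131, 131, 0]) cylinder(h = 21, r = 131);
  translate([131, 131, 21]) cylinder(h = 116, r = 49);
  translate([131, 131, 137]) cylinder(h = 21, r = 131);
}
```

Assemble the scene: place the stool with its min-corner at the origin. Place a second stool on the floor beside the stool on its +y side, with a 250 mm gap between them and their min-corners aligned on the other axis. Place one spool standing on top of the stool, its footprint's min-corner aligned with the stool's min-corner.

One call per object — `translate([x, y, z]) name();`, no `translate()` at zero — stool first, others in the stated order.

stool();
translate([0, 605, 0]) stool_2();
translate([0, 0, 383]) spool();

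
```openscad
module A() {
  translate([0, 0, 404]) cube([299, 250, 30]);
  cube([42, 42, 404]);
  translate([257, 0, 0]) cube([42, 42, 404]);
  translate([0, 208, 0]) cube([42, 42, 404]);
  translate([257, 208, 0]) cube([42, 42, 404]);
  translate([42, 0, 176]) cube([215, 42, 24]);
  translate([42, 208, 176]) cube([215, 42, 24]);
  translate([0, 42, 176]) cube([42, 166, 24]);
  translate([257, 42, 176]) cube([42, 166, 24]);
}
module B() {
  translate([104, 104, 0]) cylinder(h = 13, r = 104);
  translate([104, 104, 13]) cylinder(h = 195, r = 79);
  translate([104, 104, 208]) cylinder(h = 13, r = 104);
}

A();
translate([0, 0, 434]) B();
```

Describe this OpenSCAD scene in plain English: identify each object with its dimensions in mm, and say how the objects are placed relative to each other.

A is a four-legged stool. The seat is a 299×250×30 mm slab whose top surface is at z = 434 mm; four square legs, each 42×42 mm in cross-section, run from the floor (z = 0) to the underside of the seat, each flush with a corner of the seat. Four stretchers, 42 mm wide and 24 mm tall, connect adjacent legs with their undersides at z = 176 mm, each running between the inner faces of the legs it joins and aligned with the legs' outer faces on the other axis.

B is a spool: two coaxial disc flanges of radius 104 mm and thickness 13 mm, joined by a core cylinder of radius 79 mm and height 195 mm. The lower flange rests on z = 0 and the three cylinders share a vertical axis.

The spool is on top of the stool.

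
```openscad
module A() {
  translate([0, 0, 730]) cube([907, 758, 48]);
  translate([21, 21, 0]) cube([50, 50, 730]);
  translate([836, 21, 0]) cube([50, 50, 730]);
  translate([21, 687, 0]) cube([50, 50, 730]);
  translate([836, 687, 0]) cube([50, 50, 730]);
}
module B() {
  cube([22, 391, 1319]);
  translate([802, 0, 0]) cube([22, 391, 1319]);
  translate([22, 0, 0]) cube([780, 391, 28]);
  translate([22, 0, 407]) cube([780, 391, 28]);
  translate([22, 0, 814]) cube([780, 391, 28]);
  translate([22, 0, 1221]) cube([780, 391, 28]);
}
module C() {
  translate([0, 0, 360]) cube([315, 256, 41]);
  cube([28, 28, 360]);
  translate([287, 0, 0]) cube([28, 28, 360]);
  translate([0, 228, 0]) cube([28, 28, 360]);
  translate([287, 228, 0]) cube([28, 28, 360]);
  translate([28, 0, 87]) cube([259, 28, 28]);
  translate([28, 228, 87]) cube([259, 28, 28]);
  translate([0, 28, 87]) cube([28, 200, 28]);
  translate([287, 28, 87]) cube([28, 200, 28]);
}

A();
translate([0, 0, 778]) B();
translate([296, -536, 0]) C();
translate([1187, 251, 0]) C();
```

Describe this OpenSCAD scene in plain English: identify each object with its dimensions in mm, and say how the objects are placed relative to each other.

A is a table: top 907 mm (x) × 758 mm (y), 48 mm thick, upper face at z = 778 mm, on four 50×50 mm square legs, each inset 21 mm from the nearest pair of top edges, running from z = 0 to the bottom of the top.

B is an open bookshelf. Two side panels, each 22 mm thick, 391 mm deep and 1319 mm tall, stand 824 mm apart (outside-to-outside). Between them sit 4 shelves, each 28 mm thick and 391 mm deep, spanning the full gap between the sides. The bottom shelf rests on the floor (its underside at z = 0) and the clear gap between one shelf's top and the next shelf's underside is 379 mm.

C is a four-legged stool. The seat is a 315×256×41 mm slab whose top surface is at z = 401 mm; four square legs, each 28×28 mm in cross-section, run from the floor (z = 0) to the underside of the seat, each flush with a corner of the seat. Four stretchers, 28 mm wide and 28 mm tall, connect adjacent legs with their undersides at z = 87 mm, each running between the inner faces of the legs it joins and aligned with the legs' outer faces on the other axis.

The bookshelf is on top of the table. Two stools sit around the table at the −y, +x sides.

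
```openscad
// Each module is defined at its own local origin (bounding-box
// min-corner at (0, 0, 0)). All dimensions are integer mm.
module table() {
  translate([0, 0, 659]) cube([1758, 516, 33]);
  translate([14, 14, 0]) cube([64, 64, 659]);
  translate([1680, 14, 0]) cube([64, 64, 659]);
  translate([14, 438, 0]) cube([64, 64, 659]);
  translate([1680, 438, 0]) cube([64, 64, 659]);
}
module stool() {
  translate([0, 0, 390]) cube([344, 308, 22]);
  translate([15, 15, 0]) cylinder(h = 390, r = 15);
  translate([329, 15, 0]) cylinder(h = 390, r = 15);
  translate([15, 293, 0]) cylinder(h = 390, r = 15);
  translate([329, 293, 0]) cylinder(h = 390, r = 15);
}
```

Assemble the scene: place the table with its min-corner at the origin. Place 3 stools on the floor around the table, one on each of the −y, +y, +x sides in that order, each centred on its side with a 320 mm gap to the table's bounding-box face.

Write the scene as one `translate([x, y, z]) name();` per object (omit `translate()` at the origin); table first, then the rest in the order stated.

table();
translate([707, -628, 0]) stool();
translate([707, 836, 0]) stool();
translate([2078, 104, 0]) stool();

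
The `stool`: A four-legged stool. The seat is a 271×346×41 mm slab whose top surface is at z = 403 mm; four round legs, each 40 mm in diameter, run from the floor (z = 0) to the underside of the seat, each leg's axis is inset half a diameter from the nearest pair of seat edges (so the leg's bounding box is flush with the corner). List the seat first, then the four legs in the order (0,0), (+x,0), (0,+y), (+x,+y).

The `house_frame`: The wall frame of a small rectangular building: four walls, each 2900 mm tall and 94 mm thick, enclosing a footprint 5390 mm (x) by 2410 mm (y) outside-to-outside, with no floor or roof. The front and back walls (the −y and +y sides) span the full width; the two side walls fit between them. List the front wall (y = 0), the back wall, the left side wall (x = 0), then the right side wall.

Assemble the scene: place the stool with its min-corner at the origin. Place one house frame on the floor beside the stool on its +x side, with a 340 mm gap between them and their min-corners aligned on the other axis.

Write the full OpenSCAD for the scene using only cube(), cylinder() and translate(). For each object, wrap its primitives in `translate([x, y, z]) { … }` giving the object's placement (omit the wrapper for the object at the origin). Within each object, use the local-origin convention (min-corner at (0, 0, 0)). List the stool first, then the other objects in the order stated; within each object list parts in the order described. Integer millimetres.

translate([0, 0, 362]) cube([271, 346, 41]);
translate([20, 20, 0]) cylinder(h = 362, r = 20);
translate([251, 20, 0]) cylinder(h = 362, r = 20);
translate([20, 326, 0]) cylinder(h = 362, r = 20);
translate([251, 326, 0]) cylinder(h = 362, r = 20);
translate([611, 0, 0]) {
  cube([5390, 94, 2900]);
  translate([0, 2316, 0]) cube([5390, 94, 2900]);
  translate([0, 94, 0]) cube([94, 2222, 2900]);
  translate([5296, 94, 0]) cube([94, 2222, 2900]);
}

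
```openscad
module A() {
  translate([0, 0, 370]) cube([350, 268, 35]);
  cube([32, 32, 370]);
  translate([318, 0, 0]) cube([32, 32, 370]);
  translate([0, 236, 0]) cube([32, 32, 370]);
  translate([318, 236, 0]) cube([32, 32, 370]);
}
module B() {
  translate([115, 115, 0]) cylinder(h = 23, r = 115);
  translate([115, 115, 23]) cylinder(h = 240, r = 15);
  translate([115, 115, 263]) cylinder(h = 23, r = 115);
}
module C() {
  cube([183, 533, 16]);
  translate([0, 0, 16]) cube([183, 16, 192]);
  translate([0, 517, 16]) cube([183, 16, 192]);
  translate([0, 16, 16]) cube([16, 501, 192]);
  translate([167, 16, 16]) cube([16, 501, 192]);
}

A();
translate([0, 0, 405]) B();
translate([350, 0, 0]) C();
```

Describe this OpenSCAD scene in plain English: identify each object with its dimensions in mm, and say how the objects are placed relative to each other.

A is a simple wooden stool: a rectangular seat 350 mm (x) by 268 mm (y), 35 mm thick, top face at z = 405 mm, on four square legs, each 32×32 mm in cross-section. The legs rest on z = 0, each flush with a corner of the seat.

B is a spool: two coaxial disc flanges of radius 115 mm and thickness 23 mm, joined by a core cylinder of radius 15 mm and height 240 mm. The lower flange rests on z = 0 and the three cylinders share a vertical axis.

C is an open storage box with external size 183×533×208 mm and wall thickness 16 mm (the base is also 16 mm thick). The base covers the whole footprint; the four walls stand on the base, with the y-facing walls full-width and the x-facing walls fitting between their inner faces.

The spool is on top of the stool. The open box is against the stool's +x side, with their −y faces flush.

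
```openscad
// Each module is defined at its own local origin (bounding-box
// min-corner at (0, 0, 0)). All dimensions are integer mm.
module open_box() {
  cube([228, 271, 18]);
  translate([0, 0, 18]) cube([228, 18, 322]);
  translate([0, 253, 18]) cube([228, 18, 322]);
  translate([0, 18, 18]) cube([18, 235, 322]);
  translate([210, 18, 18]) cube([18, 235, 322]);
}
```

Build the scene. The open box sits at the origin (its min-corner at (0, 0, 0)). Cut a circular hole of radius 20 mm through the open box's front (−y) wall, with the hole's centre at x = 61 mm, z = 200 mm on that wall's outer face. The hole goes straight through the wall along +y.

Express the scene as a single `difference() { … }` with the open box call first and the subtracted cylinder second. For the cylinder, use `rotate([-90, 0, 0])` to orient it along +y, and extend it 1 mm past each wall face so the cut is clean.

difference() {
  open_box();
  translate([61, -1, 200]) rotate([-90, 0, 0]) cylinder(h = 20, r = 20);
}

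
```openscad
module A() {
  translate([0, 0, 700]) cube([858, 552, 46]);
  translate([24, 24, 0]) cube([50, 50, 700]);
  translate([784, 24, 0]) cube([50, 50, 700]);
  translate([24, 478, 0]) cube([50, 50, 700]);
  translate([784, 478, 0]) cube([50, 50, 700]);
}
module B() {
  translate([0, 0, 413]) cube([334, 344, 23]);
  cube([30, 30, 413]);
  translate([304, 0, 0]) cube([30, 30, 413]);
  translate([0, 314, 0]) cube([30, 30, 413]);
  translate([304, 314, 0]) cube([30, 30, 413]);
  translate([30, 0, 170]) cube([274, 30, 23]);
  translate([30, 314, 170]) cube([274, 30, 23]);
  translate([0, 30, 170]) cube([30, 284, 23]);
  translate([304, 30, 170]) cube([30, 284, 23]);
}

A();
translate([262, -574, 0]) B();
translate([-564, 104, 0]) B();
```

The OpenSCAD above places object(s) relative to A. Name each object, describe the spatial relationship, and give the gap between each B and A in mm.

A is a table. B is a stool. Two stools sit around the table at the −y, −x sides. The gap between each stool and the table is 230 mm.

Each stool's nearest face is 230 mm from the table's bounding box.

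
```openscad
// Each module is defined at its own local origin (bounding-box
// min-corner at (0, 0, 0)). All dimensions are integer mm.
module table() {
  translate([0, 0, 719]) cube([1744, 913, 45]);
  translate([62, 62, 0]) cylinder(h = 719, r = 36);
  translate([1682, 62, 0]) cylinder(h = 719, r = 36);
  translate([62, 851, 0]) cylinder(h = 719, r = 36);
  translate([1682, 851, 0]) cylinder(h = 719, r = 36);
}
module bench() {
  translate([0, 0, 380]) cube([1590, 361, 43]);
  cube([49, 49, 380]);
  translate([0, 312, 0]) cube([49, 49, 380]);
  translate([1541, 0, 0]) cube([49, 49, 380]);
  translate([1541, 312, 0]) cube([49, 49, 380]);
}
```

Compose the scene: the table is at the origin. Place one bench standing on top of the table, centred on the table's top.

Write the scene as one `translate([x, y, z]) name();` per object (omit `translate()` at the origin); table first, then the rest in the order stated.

table();
translate([77, 276, 764]) bench();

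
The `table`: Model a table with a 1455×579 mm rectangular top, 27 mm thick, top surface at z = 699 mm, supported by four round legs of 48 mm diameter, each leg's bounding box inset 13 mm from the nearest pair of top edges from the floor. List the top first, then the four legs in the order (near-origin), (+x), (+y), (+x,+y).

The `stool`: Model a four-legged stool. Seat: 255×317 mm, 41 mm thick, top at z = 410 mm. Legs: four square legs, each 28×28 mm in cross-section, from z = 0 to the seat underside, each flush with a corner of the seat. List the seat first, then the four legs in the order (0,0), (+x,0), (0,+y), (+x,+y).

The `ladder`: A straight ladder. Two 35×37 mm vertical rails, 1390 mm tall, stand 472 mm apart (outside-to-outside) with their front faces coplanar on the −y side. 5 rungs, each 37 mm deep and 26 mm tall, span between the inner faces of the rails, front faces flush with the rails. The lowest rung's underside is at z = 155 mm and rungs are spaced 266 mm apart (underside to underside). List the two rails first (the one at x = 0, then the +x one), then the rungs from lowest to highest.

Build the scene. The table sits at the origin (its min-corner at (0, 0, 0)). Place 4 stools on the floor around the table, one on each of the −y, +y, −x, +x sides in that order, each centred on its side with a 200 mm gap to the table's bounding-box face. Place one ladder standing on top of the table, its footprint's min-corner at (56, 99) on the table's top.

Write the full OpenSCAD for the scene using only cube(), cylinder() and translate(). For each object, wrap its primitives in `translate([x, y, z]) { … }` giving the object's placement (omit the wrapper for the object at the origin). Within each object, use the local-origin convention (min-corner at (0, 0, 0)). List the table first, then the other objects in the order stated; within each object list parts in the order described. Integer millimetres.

translate([0, 0, 672]) cube([1455, 579, 27]);
translate([37, 37, 0]) cylinder(h = 672, r = 24);
translate([1418, 37, 0]) cylinder(h = 672, r = 24);
translate([37, 542, 0]) cylinder(h = 672, r = 24);
translate([1418, 542, 0]) cylinder(h = 672, r = 24);
translate([600, -517, 0]) {
  translate([0, 0, 369]) cube([255, 317, 41]);
  cube([28, 28, 369]);
  translate([227, 0, 0]) cube([28, 28, 369]);
  translate([0, 289, 0]) cube([28, 28, 369]);
  translate([227, 289, 0]) cube([28, 28, 369]);
}
translate([600, 779, 0]) {
  translate([0, 0, 369]) cube([255, 317, 41]);
  cube([28, 28, 369]);
  translate([227, 0, 0]) cube([28, 28, 369]);
  translate([0, 289, 0]) cube([28, 28, 369]);
  translate([227, 289, 0]) cube([28, 28, 369]);
}
translate([-455, 131, 0]) {
  translate([0, 0, 369]) cube([255, 317, 41]);
  cube([28, 28, 369]);
  translate([227, 0, 0]) cube([28, 28, 369]);
  translate([0, 289, 0]) cube([28, 28, 369]);
  translate([227, 289, 0]) cube([28, 28, 369]);
}
translate([1655, 131, 0]) {
  translate([0, 0, 369]) cube([255, 317, 41]);
  cube([28, 28, 369]);
  translate([227, 0, 0]) cube([28, 28, 369]);
  translate([0, 289, 0]) cube([28, 28, 369]);
  translate([227, 289, 0]) cube([28, 28, 369]);
}
translate([56, 99, 699]) {
  cube([35, 37, 1390]);
  translate([437, 0, 0]) cube([35, 37, 1390]);
  translate([35, 0, 155]) cube([402, 37, 26]);
  translate([35, 0, 421]) cube([402, 37, 26]);
  translate([35, 0, 687]) cube([402, 37, 26]);
  translate([35, 0, 953]) cube([402, 37, 26]);
  translate([35, 0, 1219]) cube([402, 37, 26]);
}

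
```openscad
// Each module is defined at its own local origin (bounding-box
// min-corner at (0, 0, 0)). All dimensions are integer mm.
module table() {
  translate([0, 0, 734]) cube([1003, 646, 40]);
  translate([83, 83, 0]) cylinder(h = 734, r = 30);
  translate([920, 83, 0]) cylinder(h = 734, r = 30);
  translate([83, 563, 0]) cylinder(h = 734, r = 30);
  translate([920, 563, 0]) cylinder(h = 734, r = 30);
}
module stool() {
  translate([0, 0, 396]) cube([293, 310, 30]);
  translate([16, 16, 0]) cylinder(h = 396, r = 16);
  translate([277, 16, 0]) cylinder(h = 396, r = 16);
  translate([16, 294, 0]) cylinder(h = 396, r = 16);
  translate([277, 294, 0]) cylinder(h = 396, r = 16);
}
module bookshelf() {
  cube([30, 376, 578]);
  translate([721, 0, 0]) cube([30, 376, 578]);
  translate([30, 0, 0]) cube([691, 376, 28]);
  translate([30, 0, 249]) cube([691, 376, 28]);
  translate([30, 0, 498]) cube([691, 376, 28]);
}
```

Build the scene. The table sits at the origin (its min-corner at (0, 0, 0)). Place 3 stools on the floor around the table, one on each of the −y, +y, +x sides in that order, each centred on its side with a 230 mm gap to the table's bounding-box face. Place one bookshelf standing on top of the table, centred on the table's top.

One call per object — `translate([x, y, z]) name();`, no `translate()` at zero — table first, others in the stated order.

table();
translate([355, -540, 0]) stool();
translate([355, 876, 0]) stool();
translate([1233, 168, 0]) stool();
translate([126, 135, 774]) bookshelf();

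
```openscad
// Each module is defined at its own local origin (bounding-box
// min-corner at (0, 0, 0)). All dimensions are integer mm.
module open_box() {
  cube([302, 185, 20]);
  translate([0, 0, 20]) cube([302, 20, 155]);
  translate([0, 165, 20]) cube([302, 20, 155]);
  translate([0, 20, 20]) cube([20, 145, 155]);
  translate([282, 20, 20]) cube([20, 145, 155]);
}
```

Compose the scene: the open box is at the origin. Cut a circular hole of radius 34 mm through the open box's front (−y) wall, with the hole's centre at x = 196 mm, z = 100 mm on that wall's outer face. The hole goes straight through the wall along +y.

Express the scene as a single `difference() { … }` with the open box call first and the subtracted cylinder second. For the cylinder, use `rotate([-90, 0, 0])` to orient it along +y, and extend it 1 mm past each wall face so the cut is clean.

difference() {
  open_box();
  translate([196, -1, 100]) rotate([-90, 0, 0]) cylinder(h = 22, r = 34);
}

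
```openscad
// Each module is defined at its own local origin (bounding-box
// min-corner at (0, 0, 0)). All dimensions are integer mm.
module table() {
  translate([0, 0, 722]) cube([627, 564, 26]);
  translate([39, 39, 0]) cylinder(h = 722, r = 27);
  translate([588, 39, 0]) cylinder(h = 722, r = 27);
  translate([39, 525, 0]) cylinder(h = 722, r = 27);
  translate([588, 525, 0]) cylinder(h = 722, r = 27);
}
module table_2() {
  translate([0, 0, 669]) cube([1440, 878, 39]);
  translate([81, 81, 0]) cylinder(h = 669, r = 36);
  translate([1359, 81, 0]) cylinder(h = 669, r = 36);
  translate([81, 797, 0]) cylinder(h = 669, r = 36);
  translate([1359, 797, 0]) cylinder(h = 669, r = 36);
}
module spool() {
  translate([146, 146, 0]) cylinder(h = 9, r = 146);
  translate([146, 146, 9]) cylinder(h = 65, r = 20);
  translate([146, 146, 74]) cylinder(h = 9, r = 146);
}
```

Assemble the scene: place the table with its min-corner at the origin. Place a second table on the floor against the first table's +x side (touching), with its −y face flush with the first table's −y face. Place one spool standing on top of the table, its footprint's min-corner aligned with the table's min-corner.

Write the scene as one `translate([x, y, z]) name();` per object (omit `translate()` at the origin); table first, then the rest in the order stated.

table();
translate([627, 0, 0]) table_2();
translate([0, 0, 748]) spool();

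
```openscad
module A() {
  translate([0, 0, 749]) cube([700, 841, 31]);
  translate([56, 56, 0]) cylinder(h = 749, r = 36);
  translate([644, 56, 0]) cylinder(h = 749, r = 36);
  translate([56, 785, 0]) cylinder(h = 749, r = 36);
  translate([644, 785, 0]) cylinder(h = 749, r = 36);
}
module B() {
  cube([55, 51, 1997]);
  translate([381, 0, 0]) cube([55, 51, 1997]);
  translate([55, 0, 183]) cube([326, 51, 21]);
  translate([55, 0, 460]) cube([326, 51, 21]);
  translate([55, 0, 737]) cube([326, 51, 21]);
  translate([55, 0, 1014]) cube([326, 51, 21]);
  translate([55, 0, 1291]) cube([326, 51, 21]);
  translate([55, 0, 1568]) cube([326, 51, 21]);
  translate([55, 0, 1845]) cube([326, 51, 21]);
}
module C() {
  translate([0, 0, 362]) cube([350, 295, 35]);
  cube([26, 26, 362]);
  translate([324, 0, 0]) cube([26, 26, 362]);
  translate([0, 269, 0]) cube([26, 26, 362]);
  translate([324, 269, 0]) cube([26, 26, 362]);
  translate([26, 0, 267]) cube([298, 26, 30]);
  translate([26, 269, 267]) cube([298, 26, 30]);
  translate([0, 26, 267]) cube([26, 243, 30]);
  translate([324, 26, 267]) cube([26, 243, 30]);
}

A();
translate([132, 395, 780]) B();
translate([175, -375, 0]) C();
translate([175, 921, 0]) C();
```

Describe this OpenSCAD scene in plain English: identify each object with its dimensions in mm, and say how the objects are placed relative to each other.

A is a table: top 700 mm (x) × 841 mm (y), 31 mm thick, upper face at z = 780 mm, on four round legs of 72 mm diameter, each leg's bounding box inset 20 mm from the nearest pair of top edges, running from z = 0 to the bottom of the top.

B is a straight ladder. Two 55×51 mm vertical rails, 1997 mm tall, stand 436 mm apart (outside-to-outside) with their front faces coplanar on the −y side. 7 rungs, each 51 mm deep and 21 mm tall, span between the inner faces of the rails, front faces flush with the rails. The lowest rung's underside is at z = 183 mm and rungs are spaced 277 mm apart (underside to underside).

C is a simple wooden stool: a rectangular seat 350 mm (x) by 295 mm (y), 35 mm thick, top face at z = 397 mm, on four square legs, each 26×26 mm in cross-section. The legs rest on z = 0, each flush with a corner of the seat. Four stretchers, 26 mm wide and 30 mm tall, connect adjacent legs with their undersides at z = 267 mm, each running between the inner faces of the legs it joins and aligned with the legs' outer faces on the other axis.

The ladder is on top of the table, centred. Two stools sit around the table at the −y, +y sides.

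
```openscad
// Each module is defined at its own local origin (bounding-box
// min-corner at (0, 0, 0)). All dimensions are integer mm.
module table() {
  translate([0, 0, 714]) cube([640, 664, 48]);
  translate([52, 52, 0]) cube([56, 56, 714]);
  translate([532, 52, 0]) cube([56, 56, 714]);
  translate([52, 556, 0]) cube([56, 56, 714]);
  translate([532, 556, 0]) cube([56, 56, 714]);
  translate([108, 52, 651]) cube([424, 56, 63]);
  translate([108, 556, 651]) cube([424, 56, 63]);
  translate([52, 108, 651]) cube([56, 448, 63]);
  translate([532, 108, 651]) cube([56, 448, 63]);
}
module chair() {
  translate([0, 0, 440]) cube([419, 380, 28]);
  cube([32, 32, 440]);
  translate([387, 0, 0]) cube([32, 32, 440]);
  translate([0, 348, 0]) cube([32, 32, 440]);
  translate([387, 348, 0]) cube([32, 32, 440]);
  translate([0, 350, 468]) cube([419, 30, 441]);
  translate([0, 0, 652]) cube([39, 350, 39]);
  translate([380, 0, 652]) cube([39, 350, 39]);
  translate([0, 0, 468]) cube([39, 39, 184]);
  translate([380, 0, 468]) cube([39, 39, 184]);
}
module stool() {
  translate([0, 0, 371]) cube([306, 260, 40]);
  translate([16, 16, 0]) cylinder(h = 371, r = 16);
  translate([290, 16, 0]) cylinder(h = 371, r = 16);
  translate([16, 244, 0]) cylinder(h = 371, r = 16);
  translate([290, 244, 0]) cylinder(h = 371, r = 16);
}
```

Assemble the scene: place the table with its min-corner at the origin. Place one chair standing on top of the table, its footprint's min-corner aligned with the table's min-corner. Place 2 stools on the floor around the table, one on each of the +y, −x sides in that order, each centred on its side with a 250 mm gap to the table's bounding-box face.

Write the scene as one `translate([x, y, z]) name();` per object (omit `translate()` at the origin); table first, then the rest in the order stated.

table();
translate([0, 0, 762]) chair();
translate([167, 914, 0]) stool();
translate([-556, 202, 0]) stool();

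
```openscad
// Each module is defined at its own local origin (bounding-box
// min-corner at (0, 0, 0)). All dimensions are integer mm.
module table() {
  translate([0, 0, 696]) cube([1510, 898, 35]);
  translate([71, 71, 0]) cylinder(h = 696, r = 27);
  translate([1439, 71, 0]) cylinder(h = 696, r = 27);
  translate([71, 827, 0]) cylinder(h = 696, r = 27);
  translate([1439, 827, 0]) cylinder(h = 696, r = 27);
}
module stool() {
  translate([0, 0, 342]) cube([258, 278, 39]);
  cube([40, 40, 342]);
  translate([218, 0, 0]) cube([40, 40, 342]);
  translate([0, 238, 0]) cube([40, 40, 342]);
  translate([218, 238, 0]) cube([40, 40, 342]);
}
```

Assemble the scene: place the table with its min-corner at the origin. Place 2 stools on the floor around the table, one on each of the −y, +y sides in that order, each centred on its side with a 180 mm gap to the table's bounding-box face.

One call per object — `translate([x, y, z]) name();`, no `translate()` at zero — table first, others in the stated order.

table();
translate([626, -458, 0]) stool();
translate([626, 1078, 0]) stool();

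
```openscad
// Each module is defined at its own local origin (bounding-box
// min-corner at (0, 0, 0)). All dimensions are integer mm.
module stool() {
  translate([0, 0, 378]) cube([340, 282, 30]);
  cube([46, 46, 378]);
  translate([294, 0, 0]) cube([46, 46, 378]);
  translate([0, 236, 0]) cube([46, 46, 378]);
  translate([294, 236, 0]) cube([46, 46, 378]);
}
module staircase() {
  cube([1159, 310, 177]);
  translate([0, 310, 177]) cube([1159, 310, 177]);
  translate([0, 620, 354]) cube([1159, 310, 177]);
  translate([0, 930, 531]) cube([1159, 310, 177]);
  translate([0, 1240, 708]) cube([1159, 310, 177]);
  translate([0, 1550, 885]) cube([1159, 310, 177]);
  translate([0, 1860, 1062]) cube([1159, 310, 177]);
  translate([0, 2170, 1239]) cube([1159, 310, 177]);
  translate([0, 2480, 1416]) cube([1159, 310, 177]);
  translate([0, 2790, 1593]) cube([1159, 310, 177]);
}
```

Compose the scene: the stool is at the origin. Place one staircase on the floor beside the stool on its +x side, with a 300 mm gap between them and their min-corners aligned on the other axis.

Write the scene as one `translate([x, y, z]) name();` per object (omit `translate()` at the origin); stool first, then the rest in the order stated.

stool();
translate([640, 0, 0]) staircase();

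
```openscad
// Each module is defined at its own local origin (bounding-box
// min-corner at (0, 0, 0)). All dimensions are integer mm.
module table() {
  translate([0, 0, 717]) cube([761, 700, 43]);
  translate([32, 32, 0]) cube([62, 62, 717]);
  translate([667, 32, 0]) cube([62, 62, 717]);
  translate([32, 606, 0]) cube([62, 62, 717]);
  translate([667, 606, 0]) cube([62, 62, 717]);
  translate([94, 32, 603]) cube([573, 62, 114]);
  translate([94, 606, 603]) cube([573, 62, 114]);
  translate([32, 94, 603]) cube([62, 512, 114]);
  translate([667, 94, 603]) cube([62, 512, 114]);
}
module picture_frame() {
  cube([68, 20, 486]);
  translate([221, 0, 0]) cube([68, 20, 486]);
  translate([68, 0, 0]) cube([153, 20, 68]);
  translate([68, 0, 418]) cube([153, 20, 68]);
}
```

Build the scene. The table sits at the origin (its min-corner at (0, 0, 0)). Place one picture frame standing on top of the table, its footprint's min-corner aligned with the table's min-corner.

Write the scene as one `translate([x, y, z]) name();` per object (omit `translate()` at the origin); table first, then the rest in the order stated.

table();
translate([0, 0, 760]) picture_frame();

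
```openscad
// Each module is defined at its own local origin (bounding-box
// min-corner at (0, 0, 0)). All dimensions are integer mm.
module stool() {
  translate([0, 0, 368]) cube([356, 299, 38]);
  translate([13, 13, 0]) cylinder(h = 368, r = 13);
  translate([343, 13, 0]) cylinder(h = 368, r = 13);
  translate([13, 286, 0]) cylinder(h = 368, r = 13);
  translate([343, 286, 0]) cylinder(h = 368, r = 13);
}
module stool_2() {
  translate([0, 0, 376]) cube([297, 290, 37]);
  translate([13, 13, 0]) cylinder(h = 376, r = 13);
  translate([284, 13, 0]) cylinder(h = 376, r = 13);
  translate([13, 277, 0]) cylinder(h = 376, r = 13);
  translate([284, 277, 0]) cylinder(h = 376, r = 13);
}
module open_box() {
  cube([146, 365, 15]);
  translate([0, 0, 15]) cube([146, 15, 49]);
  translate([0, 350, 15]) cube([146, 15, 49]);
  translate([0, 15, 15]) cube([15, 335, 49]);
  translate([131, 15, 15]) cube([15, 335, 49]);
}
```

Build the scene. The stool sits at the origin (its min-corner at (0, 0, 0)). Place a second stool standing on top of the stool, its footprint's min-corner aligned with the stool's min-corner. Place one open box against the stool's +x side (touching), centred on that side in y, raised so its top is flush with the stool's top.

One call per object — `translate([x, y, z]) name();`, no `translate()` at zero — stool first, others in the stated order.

stool();
translate([0, 0, 406]) stool_2();
translate([356, -33, 342]) open_box();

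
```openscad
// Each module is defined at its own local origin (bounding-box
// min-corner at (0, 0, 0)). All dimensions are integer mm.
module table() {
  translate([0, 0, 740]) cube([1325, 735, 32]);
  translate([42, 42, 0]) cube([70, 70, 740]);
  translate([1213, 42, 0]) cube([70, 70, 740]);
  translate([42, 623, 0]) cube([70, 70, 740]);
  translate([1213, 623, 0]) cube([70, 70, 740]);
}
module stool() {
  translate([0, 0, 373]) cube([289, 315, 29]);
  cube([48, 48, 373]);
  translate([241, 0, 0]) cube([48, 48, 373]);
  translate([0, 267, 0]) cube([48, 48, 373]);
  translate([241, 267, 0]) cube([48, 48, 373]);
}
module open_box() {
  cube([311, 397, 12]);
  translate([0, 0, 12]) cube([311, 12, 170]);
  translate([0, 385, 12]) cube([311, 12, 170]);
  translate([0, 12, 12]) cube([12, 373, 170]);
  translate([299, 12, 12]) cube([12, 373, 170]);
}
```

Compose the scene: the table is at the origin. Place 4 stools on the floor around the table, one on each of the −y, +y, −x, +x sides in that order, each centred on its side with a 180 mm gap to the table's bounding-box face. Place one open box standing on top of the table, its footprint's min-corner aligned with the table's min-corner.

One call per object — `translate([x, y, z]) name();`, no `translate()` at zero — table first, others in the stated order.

table();
translate([518, -495, 0]) stool();
translate([518, 915, 0]) stool();
translate([-469, 210, 0]) stool();
translate([1505, 210, 0]) stool();
translate([0, 0, 772]) open_box();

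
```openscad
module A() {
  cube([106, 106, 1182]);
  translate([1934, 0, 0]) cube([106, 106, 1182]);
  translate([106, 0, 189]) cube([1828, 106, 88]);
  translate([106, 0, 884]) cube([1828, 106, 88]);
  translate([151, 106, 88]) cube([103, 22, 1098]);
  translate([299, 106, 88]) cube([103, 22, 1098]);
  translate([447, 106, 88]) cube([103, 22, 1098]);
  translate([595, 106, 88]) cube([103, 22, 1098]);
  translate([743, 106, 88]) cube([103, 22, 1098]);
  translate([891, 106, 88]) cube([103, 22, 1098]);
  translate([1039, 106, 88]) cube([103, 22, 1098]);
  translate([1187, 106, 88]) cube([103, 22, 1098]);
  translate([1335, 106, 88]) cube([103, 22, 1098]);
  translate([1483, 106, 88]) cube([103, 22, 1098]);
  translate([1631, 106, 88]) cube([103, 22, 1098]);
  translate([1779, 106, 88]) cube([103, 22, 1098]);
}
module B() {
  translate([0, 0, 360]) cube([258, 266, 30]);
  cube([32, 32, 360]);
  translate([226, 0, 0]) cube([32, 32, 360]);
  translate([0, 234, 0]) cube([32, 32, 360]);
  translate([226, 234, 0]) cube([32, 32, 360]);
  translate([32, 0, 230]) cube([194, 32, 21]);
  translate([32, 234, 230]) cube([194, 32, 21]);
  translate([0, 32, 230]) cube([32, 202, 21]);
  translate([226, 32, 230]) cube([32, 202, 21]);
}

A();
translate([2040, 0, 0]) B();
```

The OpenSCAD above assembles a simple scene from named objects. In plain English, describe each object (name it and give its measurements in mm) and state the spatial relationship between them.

A is a fence section. Two 106×106 mm posts, 1182 mm tall, stand on the floor with a clear span of 1828 mm between their inner faces. Two horizontal rails of 106×88 mm section span the gap between the posts with their undersides at z = 189 mm and z = 884 mm, flush with the posts' −y face. 12 pickets, each 103 mm wide, 22 mm thick and 1098 mm tall, are fixed to the +y face of the rails with their bottoms at z = 88 mm, evenly spaced across the span with equal gaps (rounded down to the nearest mm) at the −x end and between each pair — any rounding remainder accumulates at the +x end.

B is a four-legged stool. The seat is a 258×266×30 mm slab whose top surface is at z = 390 mm; four square legs, each 32×32 mm in cross-section, run from the floor (z = 0) to the underside of the seat, each flush with a corner of the seat. Four stretchers, 32 mm wide and 21 mm tall, connect adjacent legs with their undersides at z = 230 mm, each running between the inner faces of the legs it joins and aligned with the legs' outer faces on the other axis.

The stool is against the fence section's +x side, with their −y faces flush.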